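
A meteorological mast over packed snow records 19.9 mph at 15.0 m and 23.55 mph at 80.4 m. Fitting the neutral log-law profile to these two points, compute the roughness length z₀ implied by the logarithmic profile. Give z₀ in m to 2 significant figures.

z₀ ≈ 0.0016 m

Log law: V(z) ∝ ln(z/z₀). With r = V₁/V₂ = 19.9/23.55 = 0.84501,
r · ln(z₂/z₀) = ln(z₁/z₀) ⇒ ln z₀ = (ln z₁ − r·ln z₂)/(1 − r)
ln z₀ = (2.70805 − 0.84501×4.38701) / 0.15499 = -6.4458
z₀ = exp(-6.4458) = 0.001587 m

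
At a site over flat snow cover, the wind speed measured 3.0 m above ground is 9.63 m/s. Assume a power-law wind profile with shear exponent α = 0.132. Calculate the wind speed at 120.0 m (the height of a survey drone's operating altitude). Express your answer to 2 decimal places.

Power-law profile: V₂ = V₁ · (z₂/z₁)^α
V₂ = 9.63 × (120.0/3.0)^0.132 = 9.63 × (40.0000)^0.132
    = 9.63 × 1.6273 = 15.6711 m/s

15.67 m/s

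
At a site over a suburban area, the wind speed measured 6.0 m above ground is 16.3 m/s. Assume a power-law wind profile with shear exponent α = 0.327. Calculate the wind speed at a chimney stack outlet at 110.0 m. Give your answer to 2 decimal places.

42.20 m/s

Power-law profile: V₂ = V₁ · (z₂/z₁)^α
V₂ = 16.3 × (110.0/6.0)^0.327 = 16.3 × (18.3333)^0.327
    = 16.3 × 2.5887 = 42.1956 m/s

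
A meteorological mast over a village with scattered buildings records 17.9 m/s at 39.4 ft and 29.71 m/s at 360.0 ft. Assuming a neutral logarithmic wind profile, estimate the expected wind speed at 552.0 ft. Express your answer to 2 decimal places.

31.99 m/s

Log law: V ∝ ln(z/z₀). From the pair, with r = V₁/V₂ = 0.60249,
ln z₀ = (ln z₁ − r·ln z₂)/(1 − r) = (3.6738 − 0.60249×5.8861)/0.39751 = 0.3206 → z₀ = 1.378 ft
V₃ = V₁ · ln(z₃/z₀)/ln(z₁/z₀) = 17.9 × 5.9929/3.3532 = 31.9918 m/s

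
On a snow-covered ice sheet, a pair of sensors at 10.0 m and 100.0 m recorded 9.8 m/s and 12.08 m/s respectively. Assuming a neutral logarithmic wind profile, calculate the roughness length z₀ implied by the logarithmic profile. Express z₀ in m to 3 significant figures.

Log law: V(z) ∝ ln(z/z₀). With r = V₁/V₂ = 9.8/12.08 = 0.81126,
r · ln(z₂/z₀) = ln(z₁/z₀) ⇒ ln z₀ = (ln z₁ − r·ln z₂)/(1 − r)
ln z₀ = (2.30259 − 0.81126×4.60517) / 0.18874 = -7.5945
z₀ = exp(-7.5945) = 0.0005032 m

z₀ ≈ 0.000503 m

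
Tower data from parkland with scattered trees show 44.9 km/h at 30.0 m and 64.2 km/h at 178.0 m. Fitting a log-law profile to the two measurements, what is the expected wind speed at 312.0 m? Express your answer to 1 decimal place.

70.3 km/h

Log law: V ∝ ln(z/z₀). From the pair, with r = V₁/V₂ = 0.69938,
ln z₀ = (ln z₁ − r·ln z₂)/(1 − r) = (3.4012 − 0.69938×5.1818)/0.30062 = -0.7412 → z₀ = 0.4765 m
V₃ = V₁ · ln(z₃/z₀)/ln(z₁/z₀) = 44.9 × 6.4842/4.1424 = 70.2831 km/h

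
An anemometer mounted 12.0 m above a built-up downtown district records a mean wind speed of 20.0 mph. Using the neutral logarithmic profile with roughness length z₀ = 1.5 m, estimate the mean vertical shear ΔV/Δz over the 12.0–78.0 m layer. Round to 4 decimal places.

0.2728 mph/m

Log law: V₂ = V₁ · ln(z₂/z₀)/ln(z₁/z₀) = 20.0 × 3.9512/2.0794 = 38.0029 mph
ΔV/Δz = (38.0029 − 20.0)/(78.0 − 12.0) = 18.0029/66.0000 = 0.27277 mph/m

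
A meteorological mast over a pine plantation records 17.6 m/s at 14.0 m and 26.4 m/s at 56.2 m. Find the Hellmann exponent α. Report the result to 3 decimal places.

α ≈ 0.292

Power law: V₂/V₁ = (z₂/z₁)^α ⇒ α = ln(V₂/V₁) / ln(z₂/z₁)
α = ln(26.4/17.6) / ln(56.2/14.0) = ln(1.5000) / ln(4.0143)
  = 0.40547 / 1.38986 = 0.29173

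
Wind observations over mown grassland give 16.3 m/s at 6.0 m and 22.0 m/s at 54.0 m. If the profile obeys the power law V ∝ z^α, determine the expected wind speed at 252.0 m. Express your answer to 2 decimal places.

First find α: α = ln(V₂/V₁)/ln(z₂/z₁) = ln(22.0/16.3)/ln(54.0/6.0) = 0.29988/2.19722 = 0.1365
Extrapolate from 54.0 m to 252.0 m: V₃ = 22.0 × (252.0/54.0)^0.1365 = 22.0 × 1.2340 = 27.1474 m/s

27.15 m/s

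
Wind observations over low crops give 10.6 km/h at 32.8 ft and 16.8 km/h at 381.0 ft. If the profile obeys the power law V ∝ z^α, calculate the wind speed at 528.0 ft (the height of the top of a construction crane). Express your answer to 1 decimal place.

First find α: α = ln(V₂/V₁)/ln(z₂/z₁) = ln(16.8/10.6)/ln(381.0/32.8) = 0.46052/2.45237 = 0.1878
Extrapolate from 381.0 ft to 528.0 ft: V₃ = 16.8 × (528.0/381.0)^0.1878 = 16.8 × 1.0632 = 17.8616 km/h

17.9 km/h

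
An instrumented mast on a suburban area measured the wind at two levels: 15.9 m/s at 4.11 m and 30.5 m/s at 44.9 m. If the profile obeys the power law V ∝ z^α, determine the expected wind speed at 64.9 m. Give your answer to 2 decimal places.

33.72 m/s

First find α: α = ln(V₂/V₁)/ln(z₂/z₁) = ln(30.5/15.9)/ln(44.9/4.11) = 0.65141/2.39101 = 0.2724
Extrapolate from 44.9 m to 64.9 m: V₃ = 30.5 × (64.9/44.9)^0.2724 = 30.5 × 1.1056 = 33.7202 m/s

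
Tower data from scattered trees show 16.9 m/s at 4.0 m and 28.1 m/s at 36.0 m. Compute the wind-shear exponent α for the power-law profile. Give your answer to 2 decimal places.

α ≈ 0.23

Power law: V₂/V₁ = (z₂/z₁)^α ⇒ α = ln(V₂/V₁) / ln(z₂/z₁)
α = ln(28.1/16.9) / ln(36.0/4.0) = ln(1.6627) / ln(9.0000)
  = 0.50846 / 2.19722 = 0.23141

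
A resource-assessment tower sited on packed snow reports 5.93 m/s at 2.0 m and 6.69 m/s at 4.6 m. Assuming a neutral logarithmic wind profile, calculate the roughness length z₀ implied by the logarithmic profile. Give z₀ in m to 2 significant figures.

z₀ ≈ 0.0030 m

Log law: V(z) ∝ ln(z/z₀). With r = V₁/V₂ = 5.93/6.69 = 0.88640,
r · ln(z₂/z₀) = ln(z₁/z₀) ⇒ ln z₀ = (ln z₁ − r·ln z₂)/(1 − r)
ln z₀ = (0.69315 − 0.88640×1.52606) / 0.11360 = -5.8057
z₀ = exp(-5.8057) = 0.003010 m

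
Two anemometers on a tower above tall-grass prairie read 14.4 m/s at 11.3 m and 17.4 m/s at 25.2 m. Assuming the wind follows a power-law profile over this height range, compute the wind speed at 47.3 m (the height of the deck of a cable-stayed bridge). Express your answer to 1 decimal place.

20.2 m/s

First find α: α = ln(V₂/V₁)/ln(z₂/z₁) = ln(17.4/14.4)/ln(25.2/11.3) = 0.18924/0.80204 = 0.2360
Extrapolate from 25.2 m to 47.3 m: V₃ = 17.4 × (47.3/25.2)^0.2360 = 17.4 × 1.1602 = 20.1870 m/s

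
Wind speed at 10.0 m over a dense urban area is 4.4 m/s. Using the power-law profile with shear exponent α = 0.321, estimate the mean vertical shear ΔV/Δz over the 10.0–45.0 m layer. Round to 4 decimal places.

Power law: V₂ = V₁ · (z₂/z₁)^α = 4.4 × (4.5000)^0.321 = 7.1307 m/s
ΔV/Δz = (7.1307 − 4.4)/(45.0 − 10.0) = 2.7307/35.0000 = 0.07802 m/s/m

0.0780 m/s/m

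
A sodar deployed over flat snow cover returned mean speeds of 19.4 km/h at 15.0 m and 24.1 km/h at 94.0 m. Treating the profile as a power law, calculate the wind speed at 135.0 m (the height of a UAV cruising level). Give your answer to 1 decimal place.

First find α: α = ln(V₂/V₁)/ln(z₂/z₁) = ln(24.1/19.4)/ln(94.0/15.0) = 0.21694/1.83524 = 0.1182
Extrapolate from 94.0 m to 135.0 m: V₃ = 24.1 × (135.0/94.0)^0.1182 = 24.1 × 1.0437 = 25.1536 km/h

25.2 km/h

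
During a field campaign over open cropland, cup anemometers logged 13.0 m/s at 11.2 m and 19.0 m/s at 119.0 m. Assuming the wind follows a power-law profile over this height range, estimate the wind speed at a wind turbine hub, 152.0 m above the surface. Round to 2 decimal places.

19.76 m/s

First find α: α = ln(V₂/V₁)/ln(z₂/z₁) = ln(19.0/13.0)/ln(119.0/11.2) = 0.37949/2.36321 = 0.1606
Extrapolate from 119.0 m to 152.0 m: V₃ = 19.0 × (152.0/119.0)^0.1606 = 19.0 × 1.0401 = 19.7616 m/s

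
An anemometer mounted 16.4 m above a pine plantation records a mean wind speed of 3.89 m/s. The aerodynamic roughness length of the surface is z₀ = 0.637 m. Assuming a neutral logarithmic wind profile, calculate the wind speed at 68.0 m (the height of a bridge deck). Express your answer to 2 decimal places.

5.59 m/s

Log law: V(z) ∝ ln(z/z₀), so V₂/V₁ = ln(z₂/z₀) / ln(z₁/z₀).
ln(68.0/0.637) = 4.6705, ln(16.4/0.637) = 3.2483
V₂ = 3.89 × 4.6705/3.2483 = 3.89 × 1.4378 = 5.5932 m/s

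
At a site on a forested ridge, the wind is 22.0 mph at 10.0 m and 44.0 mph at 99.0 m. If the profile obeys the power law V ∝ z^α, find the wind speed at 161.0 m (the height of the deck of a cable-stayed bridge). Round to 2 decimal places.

First find α: α = ln(V₂/V₁)/ln(z₂/z₁) = ln(44.0/22.0)/ln(99.0/10.0) = 0.69315/2.29253 = 0.3023
Extrapolate from 99.0 m to 161.0 m: V₃ = 44.0 × (161.0/99.0)^0.3023 = 44.0 × 1.1584 = 50.9690 mph

50.97 mph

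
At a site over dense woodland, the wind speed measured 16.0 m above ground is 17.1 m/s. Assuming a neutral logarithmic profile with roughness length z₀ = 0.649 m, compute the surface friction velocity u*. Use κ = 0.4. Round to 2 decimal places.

u* ≈ 2.13 m/s

Log law: V(z) = (u*/κ) · ln(z/z₀) ⇒ u* = κ · V / ln(z/z₀)
u* = 0.4 × 17.1 / ln(16.0/0.649) = 0.4 × 17.1 / 3.2049
   = 6.8400 / 3.2049 = 2.1342 m/s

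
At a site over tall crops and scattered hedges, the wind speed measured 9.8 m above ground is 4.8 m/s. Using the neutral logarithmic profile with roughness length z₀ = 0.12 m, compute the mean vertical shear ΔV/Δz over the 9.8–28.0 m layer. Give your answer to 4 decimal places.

Log law: V₂ = V₁ · ln(z₂/z₀)/ln(z₁/z₀) = 4.8 × 5.4525/4.4026 = 5.9446 m/s
ΔV/Δz = (5.9446 − 4.8)/(28.0 − 9.8) = 1.1446/18.2000 = 0.06289 m/s/m

0.0629 m/s/m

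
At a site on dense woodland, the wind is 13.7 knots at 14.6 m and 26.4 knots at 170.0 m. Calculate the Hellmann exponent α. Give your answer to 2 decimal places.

α ≈ 0.27

Power law: V₂/V₁ = (z₂/z₁)^α ⇒ α = ln(V₂/V₁) / ln(z₂/z₁)
α = ln(26.4/13.7) / ln(170.0/14.6) = ln(1.9270) / ln(11.6438)
  = 0.65597 / 2.45478 = 0.26722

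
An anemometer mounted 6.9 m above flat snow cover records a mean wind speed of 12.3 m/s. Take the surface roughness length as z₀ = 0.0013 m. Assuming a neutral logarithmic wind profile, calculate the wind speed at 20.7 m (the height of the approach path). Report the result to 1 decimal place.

Log law: V(z) ∝ ln(z/z₀), so V₂/V₁ = ln(z₂/z₀) / ln(z₁/z₀).
ln(20.7/0.0013) = 9.6755, ln(6.9/0.0013) = 8.5769
V₂ = 12.3 × 9.6755/8.5769 = 12.3 × 1.1281 = 13.8755 m/s

13.9 m/s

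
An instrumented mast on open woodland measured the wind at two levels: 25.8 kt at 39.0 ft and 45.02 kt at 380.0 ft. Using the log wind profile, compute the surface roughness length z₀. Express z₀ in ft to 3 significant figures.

Log law: V(z) ∝ ln(z/z₀). With r = V₁/V₂ = 25.8/45.02 = 0.57308,
r · ln(z₂/z₀) = ln(z₁/z₀) ⇒ ln z₀ = (ln z₁ − r·ln z₂)/(1 − r)
ln z₀ = (3.66356 − 0.57308×5.94017) / 0.42692 = 0.6076
z₀ = exp(0.6076) = 1.836 ft

z₀ ≈ 1.84 ft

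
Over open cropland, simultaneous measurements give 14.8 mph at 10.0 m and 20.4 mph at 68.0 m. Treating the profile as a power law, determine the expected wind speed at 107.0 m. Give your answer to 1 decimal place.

22.0 mph

First find α: α = ln(V₂/V₁)/ln(z₂/z₁) = ln(20.4/14.8)/ln(68.0/10.0) = 0.32091/1.91692 = 0.1674
Extrapolate from 68.0 m to 107.0 m: V₃ = 20.4 × (107.0/68.0)^0.1674 = 20.4 × 1.0788 = 22.0084 mph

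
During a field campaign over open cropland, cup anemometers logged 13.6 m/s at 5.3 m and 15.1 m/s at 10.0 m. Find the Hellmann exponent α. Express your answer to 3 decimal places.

α ≈ 0.165

Power law: V₂/V₁ = (z₂/z₁)^α ⇒ α = ln(V₂/V₁) / ln(z₂/z₁)
α = ln(15.1/13.6) / ln(10.0/5.3) = ln(1.1103) / ln(1.8868)
  = 0.10462 / 0.63488 = 0.16480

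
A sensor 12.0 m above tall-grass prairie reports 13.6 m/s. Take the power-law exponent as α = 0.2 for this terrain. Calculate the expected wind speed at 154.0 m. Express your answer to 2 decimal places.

Power-law profile: V₂ = V₁ · (z₂/z₁)^α
V₂ = 13.6 × (154.0/12.0)^0.2 = 13.6 × (12.8333)^0.2
    = 13.6 × 1.6660 = 22.6572 m/s

22.66 m/s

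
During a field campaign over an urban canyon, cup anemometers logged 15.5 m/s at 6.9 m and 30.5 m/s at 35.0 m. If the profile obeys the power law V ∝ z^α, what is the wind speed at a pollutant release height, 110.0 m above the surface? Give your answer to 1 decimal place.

49.2 m/s

First find α: α = ln(V₂/V₁)/ln(z₂/z₁) = ln(30.5/15.5)/ln(35.0/6.9) = 0.67689/1.62383 = 0.4168
Extrapolate from 35.0 m to 110.0 m: V₃ = 30.5 × (110.0/35.0)^0.4168 = 30.5 × 1.6118 = 49.1596 m/s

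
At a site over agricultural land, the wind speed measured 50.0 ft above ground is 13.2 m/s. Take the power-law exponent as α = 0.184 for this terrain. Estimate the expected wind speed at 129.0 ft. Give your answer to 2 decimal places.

15.71 m/s

Power-law profile: V₂ = V₁ · (z₂/z₁)^α
V₂ = 13.2 × (129.0/50.0)^0.184 = 13.2 × (2.5800)^0.184
    = 13.2 × 1.1905 = 15.7149 m/s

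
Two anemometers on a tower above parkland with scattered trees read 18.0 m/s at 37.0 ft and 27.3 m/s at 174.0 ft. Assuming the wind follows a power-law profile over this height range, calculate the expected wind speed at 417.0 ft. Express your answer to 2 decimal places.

34.54 m/s

First find α: α = ln(V₂/V₁)/ln(z₂/z₁) = ln(27.3/18.0)/ln(174.0/37.0) = 0.41651/1.54814 = 0.2690
Extrapolate from 174.0 ft to 417.0 ft: V₃ = 27.3 × (417.0/174.0)^0.2690 = 27.3 × 1.2651 = 34.5372 m/s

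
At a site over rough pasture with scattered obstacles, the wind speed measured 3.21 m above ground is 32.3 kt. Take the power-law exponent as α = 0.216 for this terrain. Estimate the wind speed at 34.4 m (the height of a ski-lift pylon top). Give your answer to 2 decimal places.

Power-law profile: V₂ = V₁ · (z₂/z₁)^α
V₂ = 32.3 × (34.4/3.21)^0.216 = 32.3 × (10.7165)^0.216
    = 32.3 × 1.6691 = 53.9131 kt

53.91 kt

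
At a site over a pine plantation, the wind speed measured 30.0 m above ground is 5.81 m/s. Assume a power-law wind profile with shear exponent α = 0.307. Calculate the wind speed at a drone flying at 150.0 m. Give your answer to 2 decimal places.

Power-law profile: V₂ = V₁ · (z₂/z₁)^α
V₂ = 5.81 × (150.0/30.0)^0.307 = 5.81 × (5.0000)^0.307
    = 5.81 × 1.6390 = 9.5227 m/s

9.52 m/s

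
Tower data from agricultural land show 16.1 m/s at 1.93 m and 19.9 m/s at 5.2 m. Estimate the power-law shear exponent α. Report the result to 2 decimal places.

Power law: V₂/V₁ = (z₂/z₁)^α ⇒ α = ln(V₂/V₁) / ln(z₂/z₁)
α = ln(19.9/16.1) / ln(5.2/1.93) = ln(1.2360) / ln(2.6943)
  = 0.21190 / 0.99114 = 0.21379

α ≈ 0.21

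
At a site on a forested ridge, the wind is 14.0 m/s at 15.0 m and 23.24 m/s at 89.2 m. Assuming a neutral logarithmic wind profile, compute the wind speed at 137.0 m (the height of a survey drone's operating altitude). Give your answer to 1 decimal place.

25.5 m/s

Log law: V ∝ ln(z/z₀). From the pair, with r = V₁/V₂ = 0.60241,
ln z₀ = (ln z₁ − r·ln z₂)/(1 − r) = (2.7081 − 0.60241×4.4909)/0.39759 = 0.0068 → z₀ = 1.007 m
V₃ = V₁ · ln(z₃/z₀)/ln(z₁/z₀) = 14.0 × 4.9132/2.7013 = 25.4639 m/s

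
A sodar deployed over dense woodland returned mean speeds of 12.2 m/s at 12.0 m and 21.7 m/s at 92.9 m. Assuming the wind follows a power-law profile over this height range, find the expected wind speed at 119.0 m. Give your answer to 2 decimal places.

First find α: α = ln(V₂/V₁)/ln(z₂/z₁) = ln(21.7/12.2)/ln(92.9/12.0) = 0.57588/2.04662 = 0.2814
Extrapolate from 92.9 m to 119.0 m: V₃ = 21.7 × (119.0/92.9)^0.2814 = 21.7 × 1.0722 = 23.2657 m/s

23.27 m/s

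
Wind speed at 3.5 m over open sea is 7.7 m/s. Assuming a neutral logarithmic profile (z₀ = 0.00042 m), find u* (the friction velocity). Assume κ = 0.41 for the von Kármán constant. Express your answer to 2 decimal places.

Log law: V(z) = (u*/κ) · ln(z/z₀) ⇒ u* = κ · V / ln(z/z₀)
u* = 0.41 × 7.7 / ln(3.5/0.00042) = 0.41 × 7.7 / 9.0280
   = 3.1570 / 9.0280 = 0.3497 m/s

u* ≈ 0.35 m/s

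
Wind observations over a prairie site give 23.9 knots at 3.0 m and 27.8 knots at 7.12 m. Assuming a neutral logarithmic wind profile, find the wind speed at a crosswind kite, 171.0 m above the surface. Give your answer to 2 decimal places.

Log law: V ∝ ln(z/z₀). From the pair, with r = V₁/V₂ = 0.85971,
ln z₀ = (ln z₁ − r·ln z₂)/(1 − r) = (1.0986 − 0.85971×1.9629)/0.14029 = -4.1980 → z₀ = 0.01503 m
V₃ = V₁ · ln(z₃/z₀)/ln(z₁/z₀) = 23.9 × 9.3396/5.2966 = 42.1436 knots

42.14 knots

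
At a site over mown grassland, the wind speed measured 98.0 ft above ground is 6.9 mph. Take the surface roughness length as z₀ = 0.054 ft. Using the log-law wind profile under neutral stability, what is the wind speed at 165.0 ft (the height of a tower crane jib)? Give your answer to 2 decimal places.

Log law: V(z) ∝ ln(z/z₀), so V₂/V₁ = ln(z₂/z₀) / ln(z₁/z₀).
ln(165.0/0.054) = 8.0247, ln(98.0/0.054) = 7.5037
V₂ = 6.9 × 8.0247/7.5037 = 6.9 × 1.0694 = 7.3791 mph

7.38 mph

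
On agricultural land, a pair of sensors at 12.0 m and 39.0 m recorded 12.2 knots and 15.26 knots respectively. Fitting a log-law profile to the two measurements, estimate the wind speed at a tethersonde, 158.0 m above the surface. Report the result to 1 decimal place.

Log law: V ∝ ln(z/z₀). From the pair, with r = V₁/V₂ = 0.79948,
ln z₀ = (ln z₁ − r·ln z₂)/(1 − r) = (2.4849 − 0.79948×3.6636)/0.20052 = -2.2143 → z₀ = 0.1092 m
V₃ = V₁ · ln(z₃/z₀)/ln(z₁/z₀) = 12.2 × 7.2769/4.6992 = 18.8921 knots

18.9 knots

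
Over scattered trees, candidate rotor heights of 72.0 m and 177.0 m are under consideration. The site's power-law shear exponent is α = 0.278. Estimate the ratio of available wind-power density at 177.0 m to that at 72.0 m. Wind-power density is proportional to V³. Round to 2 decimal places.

Speed ratio: V_B/V_A = (z_B/z_A)^α = (177.0/72.0)^0.278 = (2.4583)^0.278 = 1.28410
Power-density ratio: P_B/P_A = (V_B/V_A)³ = (1.28410)³ = 2.11736

2.12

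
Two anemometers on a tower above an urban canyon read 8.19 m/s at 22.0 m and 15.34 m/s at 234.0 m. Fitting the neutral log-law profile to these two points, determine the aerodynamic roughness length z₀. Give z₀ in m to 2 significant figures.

Log law: V(z) ∝ ln(z/z₀). With r = V₁/V₂ = 8.19/15.34 = 0.53390,
r · ln(z₂/z₀) = ln(z₁/z₀) ⇒ ln z₀ = (ln z₁ − r·ln z₂)/(1 − r)
ln z₀ = (3.09104 − 0.53390×5.45532) / 0.46610 = 0.3829
z₀ = exp(0.3829) = 1.466 m

z₀ ≈ 1.5 m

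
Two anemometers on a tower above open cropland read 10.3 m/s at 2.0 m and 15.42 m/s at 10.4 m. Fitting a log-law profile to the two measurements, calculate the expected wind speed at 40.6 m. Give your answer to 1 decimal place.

Log law: V ∝ ln(z/z₀). From the pair, with r = V₁/V₂ = 0.66796,
ln z₀ = (ln z₁ − r·ln z₂)/(1 − r) = (0.6931 − 0.66796×2.3418)/0.33204 = -2.6235 → z₀ = 0.07255 m
V₃ = V₁ · ln(z₃/z₀)/ln(z₁/z₀) = 10.3 × 6.3273/3.3166 = 19.6496 m/s

19.6 m/s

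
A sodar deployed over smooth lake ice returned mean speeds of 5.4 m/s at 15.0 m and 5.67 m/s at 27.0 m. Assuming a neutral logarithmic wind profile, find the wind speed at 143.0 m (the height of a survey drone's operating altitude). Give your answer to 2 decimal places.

6.44 m/s

Log law: V ∝ ln(z/z₀). From the pair, with r = V₁/V₂ = 0.95238,
ln z₀ = (ln z₁ − r·ln z₂)/(1 − r) = (2.7081 − 0.95238×3.2958)/0.04762 = -9.0477 → z₀ = 0.0001177 m
V₃ = V₁ · ln(z₃/z₀)/ln(z₁/z₀) = 5.4 × 14.0105/11.7557 = 6.4357 m/s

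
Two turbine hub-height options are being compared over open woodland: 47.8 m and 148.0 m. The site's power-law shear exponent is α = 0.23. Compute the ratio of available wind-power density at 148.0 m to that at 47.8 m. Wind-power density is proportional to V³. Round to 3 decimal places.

2.181

Speed ratio: V_B/V_A = (z_B/z_A)^α = (148.0/47.8)^0.23 = (3.0962)^0.23 = 1.29686
Power-density ratio: P_B/P_A = (V_B/V_A)³ = (1.29686)³ = 2.18110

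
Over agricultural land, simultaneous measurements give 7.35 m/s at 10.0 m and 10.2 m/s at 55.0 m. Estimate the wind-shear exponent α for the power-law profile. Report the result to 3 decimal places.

Power law: V₂/V₁ = (z₂/z₁)^α ⇒ α = ln(V₂/V₁) / ln(z₂/z₁)
α = ln(10.2/7.35) / ln(55.0/10.0) = ln(1.3878) / ln(5.5000)
  = 0.32769 / 1.70475 = 0.19222

α ≈ 0.192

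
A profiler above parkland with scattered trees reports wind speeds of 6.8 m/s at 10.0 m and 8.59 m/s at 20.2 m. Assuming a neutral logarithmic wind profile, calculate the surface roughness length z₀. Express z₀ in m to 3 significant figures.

Log law: V(z) ∝ ln(z/z₀). With r = V₁/V₂ = 6.8/8.59 = 0.79162,
r · ln(z₂/z₀) = ln(z₁/z₀) ⇒ ln z₀ = (ln z₁ − r·ln z₂)/(1 − r)
ln z₀ = (2.30259 − 0.79162×3.00568) / 0.20838 = -0.3684
z₀ = exp(-0.3684) = 0.6918 m

z₀ ≈ 0.692 m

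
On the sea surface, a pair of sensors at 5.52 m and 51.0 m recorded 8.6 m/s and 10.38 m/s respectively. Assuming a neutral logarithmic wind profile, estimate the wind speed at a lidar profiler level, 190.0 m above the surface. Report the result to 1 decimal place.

Log law: V ∝ ln(z/z₀). From the pair, with r = V₁/V₂ = 0.82852,
ln z₀ = (ln z₁ − r·ln z₂)/(1 − r) = (1.7084 − 0.82852×3.9318)/0.17148 = -9.0341 → z₀ = 0.0001193 m
V₃ = V₁ · ln(z₃/z₀)/ln(z₁/z₀) = 8.6 × 14.2811/10.7425 = 11.4329 m/s

11.4 m/s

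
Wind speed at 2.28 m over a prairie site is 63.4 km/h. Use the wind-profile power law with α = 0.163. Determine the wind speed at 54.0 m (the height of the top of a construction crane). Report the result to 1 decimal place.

Power-law profile: V₂ = V₁ · (z₂/z₁)^α
V₂ = 63.4 × (54.0/2.28)^0.163 = 63.4 × (23.6842)^0.163
    = 63.4 × 1.6751 = 106.2004 km/h

106.2 km/h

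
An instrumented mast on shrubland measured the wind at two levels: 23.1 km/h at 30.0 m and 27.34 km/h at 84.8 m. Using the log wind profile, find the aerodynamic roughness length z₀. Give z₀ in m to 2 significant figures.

z₀ ≈ 0.10 m

Log law: V(z) ∝ ln(z/z₀). With r = V₁/V₂ = 23.1/27.34 = 0.84492,
r · ln(z₂/z₀) = ln(z₁/z₀) ⇒ ln z₀ = (ln z₁ − r·ln z₂)/(1 − r)
ln z₀ = (3.40120 − 0.84492×4.44030) / 0.15508 = -2.2599
z₀ = exp(-2.2599) = 0.1044 m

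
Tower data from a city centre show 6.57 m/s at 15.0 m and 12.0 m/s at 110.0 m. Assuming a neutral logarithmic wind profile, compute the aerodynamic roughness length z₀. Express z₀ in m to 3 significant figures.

Log law: V(z) ∝ ln(z/z₀). With r = V₁/V₂ = 6.57/12.0 = 0.54750,
r · ln(z₂/z₀) = ln(z₁/z₀) ⇒ ln z₀ = (ln z₁ − r·ln z₂)/(1 − r)
ln z₀ = (2.70805 − 0.54750×4.70048) / 0.45250 = 0.2973
z₀ = exp(0.2973) = 1.346 m

z₀ ≈ 1.35 m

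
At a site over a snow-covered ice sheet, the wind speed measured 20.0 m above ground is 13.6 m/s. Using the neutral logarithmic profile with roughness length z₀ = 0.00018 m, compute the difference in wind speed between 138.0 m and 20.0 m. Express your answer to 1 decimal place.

Log law: V₂ = V₁ · ln(z₂/z₀)/ln(z₁/z₀) = 13.6 × 13.5498/11.6183 = 15.8610 m/s
ΔV = 15.8610 − 13.6 = 2.2610 m/s

2.3 m/s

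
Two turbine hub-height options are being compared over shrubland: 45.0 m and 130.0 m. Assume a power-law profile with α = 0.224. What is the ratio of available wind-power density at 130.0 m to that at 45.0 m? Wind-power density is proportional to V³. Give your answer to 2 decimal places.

2.04

Speed ratio: V_B/V_A = (z_B/z_A)^α = (130.0/45.0)^0.224 = (2.8889)^0.224 = 1.26825
Power-density ratio: P_B/P_A = (V_B/V_A)³ = (1.26825)³ = 2.03991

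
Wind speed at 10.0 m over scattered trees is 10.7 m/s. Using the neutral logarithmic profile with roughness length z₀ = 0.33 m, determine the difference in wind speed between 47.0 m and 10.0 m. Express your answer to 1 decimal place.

Log law: V₂ = V₁ · ln(z₂/z₀)/ln(z₁/z₀) = 10.7 × 4.9588/3.4112 = 15.5542 m/s
ΔV = 15.5542 − 10.7 = 4.8542 m/s

4.9 m/s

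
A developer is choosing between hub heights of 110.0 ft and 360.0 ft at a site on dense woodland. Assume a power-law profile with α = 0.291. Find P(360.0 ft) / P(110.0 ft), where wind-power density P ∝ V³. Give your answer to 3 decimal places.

2.815

Speed ratio: V_B/V_A = (z_B/z_A)^α = (360.0/110.0)^0.291 = (3.2727)^0.291 = 1.41201
Power-density ratio: P_B/P_A = (V_B/V_A)³ = (1.41201)³ = 2.81525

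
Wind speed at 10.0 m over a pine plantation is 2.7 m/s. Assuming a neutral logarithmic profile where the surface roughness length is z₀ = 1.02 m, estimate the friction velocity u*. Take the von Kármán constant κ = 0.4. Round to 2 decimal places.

Log law: V(z) = (u*/κ) · ln(z/z₀) ⇒ u* = κ · V / ln(z/z₀)
u* = 0.4 × 2.7 / ln(10.0/1.02) = 0.4 × 2.7 / 2.2828
   = 1.0800 / 2.2828 = 0.4731 m/s

u* ≈ 0.47 m/s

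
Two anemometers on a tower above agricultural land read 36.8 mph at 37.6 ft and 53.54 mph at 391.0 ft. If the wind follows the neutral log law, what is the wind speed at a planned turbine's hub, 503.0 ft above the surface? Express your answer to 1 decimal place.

55.3 mph

Log law: V ∝ ln(z/z₀). From the pair, with r = V₁/V₂ = 0.68734,
ln z₀ = (ln z₁ − r·ln z₂)/(1 − r) = (3.6270 − 0.68734×5.9687)/0.31266 = -1.5208 → z₀ = 0.2185 ft
V₃ = V₁ · ln(z₃/z₀)/ln(z₁/z₀) = 36.8 × 7.7414/5.1478 = 55.3406 mph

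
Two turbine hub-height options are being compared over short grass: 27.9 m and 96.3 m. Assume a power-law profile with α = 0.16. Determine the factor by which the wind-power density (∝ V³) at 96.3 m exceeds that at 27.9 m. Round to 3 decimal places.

Speed ratio: V_B/V_A = (z_B/z_A)^α = (96.3/27.9)^0.16 = (3.4516)^0.16 = 1.21922
Power-density ratio: P_B/P_A = (V_B/V_A)³ = (1.21922)³ = 1.81239

1.812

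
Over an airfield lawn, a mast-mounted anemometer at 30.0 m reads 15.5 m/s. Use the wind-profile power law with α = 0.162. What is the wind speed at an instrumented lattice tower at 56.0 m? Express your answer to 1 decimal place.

17.1 m/s

Power-law profile: V₂ = V₁ · (z₂/z₁)^α
V₂ = 15.5 × (56.0/30.0)^0.162 = 15.5 × (1.8667)^0.162
    = 15.5 × 1.1064 = 17.1492 m/s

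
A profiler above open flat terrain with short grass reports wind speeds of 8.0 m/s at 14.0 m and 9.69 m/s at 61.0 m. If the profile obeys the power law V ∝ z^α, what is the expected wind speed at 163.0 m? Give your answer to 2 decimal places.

11.01 m/s

First find α: α = ln(V₂/V₁)/ln(z₂/z₁) = ln(9.69/8.0)/ln(61.0/14.0) = 0.19165/1.47182 = 0.1302
Extrapolate from 61.0 m to 163.0 m: V₃ = 9.69 × (163.0/61.0)^0.1302 = 9.69 × 1.1365 = 11.0130 m/s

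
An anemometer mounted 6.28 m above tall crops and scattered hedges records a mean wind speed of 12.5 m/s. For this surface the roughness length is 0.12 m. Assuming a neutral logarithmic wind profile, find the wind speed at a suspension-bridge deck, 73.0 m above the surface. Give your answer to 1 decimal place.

Log law: V(z) ∝ ln(z/z₀), so V₂/V₁ = ln(z₂/z₀) / ln(z₁/z₀).
ln(73.0/0.12) = 6.4107, ln(6.28/0.12) = 3.9576
V₂ = 12.5 × 6.4107/3.9576 = 12.5 × 1.6198 = 20.2480 m/s

20.2 m/s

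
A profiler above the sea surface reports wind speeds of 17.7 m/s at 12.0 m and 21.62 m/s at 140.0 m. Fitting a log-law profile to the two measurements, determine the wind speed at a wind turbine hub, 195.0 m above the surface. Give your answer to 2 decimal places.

22.15 m/s

Log law: V ∝ ln(z/z₀). From the pair, with r = V₁/V₂ = 0.81869,
ln z₀ = (ln z₁ − r·ln z₂)/(1 − r) = (2.4849 − 0.81869×4.9416)/0.18131 = -8.6080 → z₀ = 0.0001826 m
V₃ = V₁ · ln(z₃/z₀)/ln(z₁/z₀) = 17.7 × 13.8810/11.0929 = 22.1487 m/s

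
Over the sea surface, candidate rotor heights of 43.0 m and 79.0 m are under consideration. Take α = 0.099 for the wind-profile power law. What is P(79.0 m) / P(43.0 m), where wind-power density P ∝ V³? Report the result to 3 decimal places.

1.198

Speed ratio: V_B/V_A = (z_B/z_A)^α = (79.0/43.0)^0.099 = (1.8372)^0.099 = 1.06207
Power-density ratio: P_B/P_A = (V_B/V_A)³ = (1.06207)³ = 1.19800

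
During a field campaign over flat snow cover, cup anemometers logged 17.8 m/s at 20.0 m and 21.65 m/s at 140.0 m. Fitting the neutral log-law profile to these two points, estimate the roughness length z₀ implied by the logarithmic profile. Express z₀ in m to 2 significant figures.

Log law: V(z) ∝ ln(z/z₀). With r = V₁/V₂ = 17.8/21.65 = 0.82217,
r · ln(z₂/z₀) = ln(z₁/z₀) ⇒ ln z₀ = (ln z₁ − r·ln z₂)/(1 − r)
ln z₀ = (2.99573 − 0.82217×4.94164) / 0.17783 = -6.0009
z₀ = exp(-6.0009) = 0.002476 m

z₀ ≈ 0.0025 m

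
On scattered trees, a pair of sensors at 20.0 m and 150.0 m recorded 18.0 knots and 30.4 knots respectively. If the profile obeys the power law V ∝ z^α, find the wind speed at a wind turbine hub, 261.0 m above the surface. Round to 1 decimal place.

First find α: α = ln(V₂/V₁)/ln(z₂/z₁) = ln(30.4/18.0)/ln(150.0/20.0) = 0.52407/2.01490 = 0.2601
Extrapolate from 150.0 m to 261.0 m: V₃ = 30.4 × (261.0/150.0)^0.2601 = 30.4 × 1.1550 = 35.1107 knots

35.1 knots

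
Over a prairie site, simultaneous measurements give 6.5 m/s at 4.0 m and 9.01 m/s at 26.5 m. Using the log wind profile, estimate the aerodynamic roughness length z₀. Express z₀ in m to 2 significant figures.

z₀ ≈ 0.030 m

Log law: V(z) ∝ ln(z/z₀). With r = V₁/V₂ = 6.5/9.01 = 0.72142,
r · ln(z₂/z₀) = ln(z₁/z₀) ⇒ ln z₀ = (ln z₁ − r·ln z₂)/(1 − r)
ln z₀ = (1.38629 − 0.72142×3.27714) / 0.27858 = -3.5103
z₀ = exp(-3.5103) = 0.02989 m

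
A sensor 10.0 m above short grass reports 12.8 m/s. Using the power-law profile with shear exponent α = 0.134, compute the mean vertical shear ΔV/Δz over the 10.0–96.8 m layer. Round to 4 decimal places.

Power law: V₂ = V₁ · (z₂/z₁)^α = 12.8 × (9.6800)^0.134 = 17.3507 m/s
ΔV/Δz = (17.3507 − 12.8)/(96.8 − 10.0) = 4.5507/86.8000 = 0.05243 m/s/m

0.0524 m/s/m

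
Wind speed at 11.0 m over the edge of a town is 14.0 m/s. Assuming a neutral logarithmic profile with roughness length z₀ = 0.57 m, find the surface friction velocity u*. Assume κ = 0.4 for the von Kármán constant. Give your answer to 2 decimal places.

Log law: V(z) = (u*/κ) · ln(z/z₀) ⇒ u* = κ · V / ln(z/z₀)
u* = 0.4 × 14.0 / ln(11.0/0.57) = 0.4 × 14.0 / 2.9600
   = 5.6000 / 2.9600 = 1.8919 m/s

u* ≈ 1.89 m/s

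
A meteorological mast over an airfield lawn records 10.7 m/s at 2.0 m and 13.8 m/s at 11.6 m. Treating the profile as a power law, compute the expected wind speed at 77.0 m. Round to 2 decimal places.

18.15 m/s

First find α: α = ln(V₂/V₁)/ln(z₂/z₁) = ln(13.8/10.7)/ln(11.6/2.0) = 0.25442/1.75786 = 0.1447
Extrapolate from 11.6 m to 77.0 m: V₃ = 13.8 × (77.0/11.6)^0.1447 = 13.8 × 1.3152 = 18.1492 m/s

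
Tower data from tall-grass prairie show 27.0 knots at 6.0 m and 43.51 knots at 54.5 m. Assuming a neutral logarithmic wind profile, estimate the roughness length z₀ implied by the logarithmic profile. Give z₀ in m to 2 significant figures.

z₀ ≈ 0.16 m

Log law: V(z) ∝ ln(z/z₀). With r = V₁/V₂ = 27.0/43.51 = 0.62055,
r · ln(z₂/z₀) = ln(z₁/z₀) ⇒ ln z₀ = (ln z₁ − r·ln z₂)/(1 − r)
ln z₀ = (1.79176 − 0.62055×3.99820) / 0.37945 = -1.8166
z₀ = exp(-1.8166) = 0.1626 m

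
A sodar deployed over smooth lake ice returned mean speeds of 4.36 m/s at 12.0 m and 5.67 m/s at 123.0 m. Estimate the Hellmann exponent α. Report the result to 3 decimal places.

Power law: V₂/V₁ = (z₂/z₁)^α ⇒ α = ln(V₂/V₁) / ln(z₂/z₁)
α = ln(5.67/4.36) / ln(123.0/12.0) = ln(1.3005) / ln(10.2500)
  = 0.26272 / 2.32728 = 0.11289

α ≈ 0.113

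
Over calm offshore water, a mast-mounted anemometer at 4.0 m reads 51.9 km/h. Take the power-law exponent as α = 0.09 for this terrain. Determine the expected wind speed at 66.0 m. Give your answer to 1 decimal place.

66.8 km/h

Power-law profile: V₂ = V₁ · (z₂/z₁)^α
V₂ = 51.9 × (66.0/4.0)^0.09 = 51.9 × (16.5000)^0.09
    = 51.9 × 1.2870 = 66.7945 km/h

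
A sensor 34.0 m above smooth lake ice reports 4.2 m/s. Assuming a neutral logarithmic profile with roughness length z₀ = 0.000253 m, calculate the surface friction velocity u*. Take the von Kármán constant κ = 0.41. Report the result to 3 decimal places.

u* ≈ 0.146 m/s

Log law: V(z) = (u*/κ) · ln(z/z₀) ⇒ u* = κ · V / ln(z/z₀)
u* = 0.41 × 4.2 / ln(34.0/0.000253) = 0.41 × 4.2 / 11.8085
   = 1.7220 / 11.8085 = 0.1458 m/s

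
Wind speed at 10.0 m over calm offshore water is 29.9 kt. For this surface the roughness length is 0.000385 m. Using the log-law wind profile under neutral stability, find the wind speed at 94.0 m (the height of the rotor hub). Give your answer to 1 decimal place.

36.5 kt

Log law: V(z) ∝ ln(z/z₀), so V₂/V₁ = ln(z₂/z₀) / ln(z₁/z₀).
ln(94.0/0.000385) = 12.4056, ln(10.0/0.000385) = 10.1649
V₂ = 29.9 × 12.4056/10.1649 = 29.9 × 1.2204 = 36.4911 kt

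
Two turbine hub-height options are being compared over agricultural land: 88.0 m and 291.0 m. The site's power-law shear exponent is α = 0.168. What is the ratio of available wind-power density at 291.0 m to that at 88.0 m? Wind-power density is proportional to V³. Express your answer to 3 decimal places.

Speed ratio: V_B/V_A = (z_B/z_A)^α = (291.0/88.0)^0.168 = (3.3068)^0.168 = 1.22253
Power-density ratio: P_B/P_A = (V_B/V_A)³ = (1.22253)³ = 1.82719

1.827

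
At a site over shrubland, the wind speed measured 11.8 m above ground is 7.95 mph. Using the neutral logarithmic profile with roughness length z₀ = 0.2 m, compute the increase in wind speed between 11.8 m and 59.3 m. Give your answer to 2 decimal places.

Log law: V₂ = V₁ · ln(z₂/z₀)/ln(z₁/z₀) = 7.95 × 5.6920/4.0775 = 11.0978 mph
ΔV = 11.0978 − 7.95 = 3.1478 mph

3.15 mph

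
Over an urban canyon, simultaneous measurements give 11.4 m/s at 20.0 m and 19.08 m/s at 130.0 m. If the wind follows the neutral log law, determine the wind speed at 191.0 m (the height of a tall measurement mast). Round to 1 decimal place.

Log law: V ∝ ln(z/z₀). From the pair, with r = V₁/V₂ = 0.59748,
ln z₀ = (ln z₁ − r·ln z₂)/(1 − r) = (2.9957 − 0.59748×4.8675)/0.40252 = 0.2173 → z₀ = 1.243 m
V₃ = V₁ · ln(z₃/z₀)/ln(z₁/z₀) = 11.4 × 5.0350/2.7785 = 20.6586 m/s

20.7 m/s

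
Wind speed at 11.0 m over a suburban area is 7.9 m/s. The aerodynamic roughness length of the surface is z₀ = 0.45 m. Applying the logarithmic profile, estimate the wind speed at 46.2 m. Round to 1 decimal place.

Log law: V(z) ∝ ln(z/z₀), so V₂/V₁ = ln(z₂/z₀) / ln(z₁/z₀).
ln(46.2/0.45) = 4.6315, ln(11.0/0.45) = 3.1964
V₂ = 7.9 × 4.6315/3.1964 = 7.9 × 1.4490 = 11.4469 m/s

11.4 m/s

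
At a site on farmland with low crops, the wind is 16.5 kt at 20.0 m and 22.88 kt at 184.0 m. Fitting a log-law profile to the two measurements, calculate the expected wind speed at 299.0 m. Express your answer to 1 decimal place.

Log law: V ∝ ln(z/z₀). From the pair, with r = V₁/V₂ = 0.72115,
ln z₀ = (ln z₁ − r·ln z₂)/(1 − r) = (2.9957 − 0.72115×5.2149)/0.27885 = -2.7436 → z₀ = 0.06434 m
V₃ = V₁ · ln(z₃/z₀)/ln(z₁/z₀) = 16.5 × 8.4440/5.7393 = 24.2758 kt

24.3 kt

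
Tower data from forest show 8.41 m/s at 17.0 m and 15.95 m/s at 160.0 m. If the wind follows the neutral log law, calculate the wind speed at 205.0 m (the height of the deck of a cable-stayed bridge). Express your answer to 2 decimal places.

Log law: V ∝ ln(z/z₀). From the pair, with r = V₁/V₂ = 0.52727,
ln z₀ = (ln z₁ − r·ln z₂)/(1 − r) = (2.8332 − 0.52727×5.0752)/0.47273 = 0.3326 → z₀ = 1.395 m
V₃ = V₁ · ln(z₃/z₀)/ln(z₁/z₀) = 8.41 × 4.9904/2.5006 = 16.7835 m/s

16.78 m/s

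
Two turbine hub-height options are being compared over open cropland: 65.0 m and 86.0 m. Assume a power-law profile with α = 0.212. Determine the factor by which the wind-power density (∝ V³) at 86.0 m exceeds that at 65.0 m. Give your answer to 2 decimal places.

Speed ratio: V_B/V_A = (z_B/z_A)^α = (86.0/65.0)^0.212 = (1.3231)^0.212 = 1.06115
Power-density ratio: P_B/P_A = (V_B/V_A)³ = (1.06115)³ = 1.19489

1.19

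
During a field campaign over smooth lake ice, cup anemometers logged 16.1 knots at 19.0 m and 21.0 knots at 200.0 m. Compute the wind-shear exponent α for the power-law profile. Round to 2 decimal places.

α ≈ 0.11

Power law: V₂/V₁ = (z₂/z₁)^α ⇒ α = ln(V₂/V₁) / ln(z₂/z₁)
α = ln(21.0/16.1) / ln(200.0/19.0) = ln(1.3043) / ln(10.5263)
  = 0.26570 / 2.35388 = 0.11288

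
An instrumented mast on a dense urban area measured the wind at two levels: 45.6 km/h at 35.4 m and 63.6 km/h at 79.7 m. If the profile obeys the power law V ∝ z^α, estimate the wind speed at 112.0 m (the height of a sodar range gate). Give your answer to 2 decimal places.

73.12 km/h

First find α: α = ln(V₂/V₁)/ln(z₂/z₁) = ln(63.6/45.6)/ln(79.7/35.4) = 0.33271/0.81156 = 0.4100
Extrapolate from 79.7 m to 112.0 m: V₃ = 63.6 × (112.0/79.7)^0.4100 = 63.6 × 1.1497 = 73.1194 km/h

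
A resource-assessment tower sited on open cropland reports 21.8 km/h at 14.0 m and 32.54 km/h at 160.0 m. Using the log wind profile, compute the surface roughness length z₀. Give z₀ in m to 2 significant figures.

z₀ ≈ 0.100 m

Log law: V(z) ∝ ln(z/z₀). With r = V₁/V₂ = 21.8/32.54 = 0.66994,
r · ln(z₂/z₀) = ln(z₁/z₀) ⇒ ln z₀ = (ln z₁ − r·ln z₂)/(1 − r)
ln z₀ = (2.63906 − 0.66994×5.07517) / 0.33006 = -2.3058
z₀ = exp(-2.3058) = 0.09968 m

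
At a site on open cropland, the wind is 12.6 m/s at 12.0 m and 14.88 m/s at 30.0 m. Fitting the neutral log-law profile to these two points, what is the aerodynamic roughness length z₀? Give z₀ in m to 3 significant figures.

z₀ ≈ 0.0759 m

Log law: V(z) ∝ ln(z/z₀). With r = V₁/V₂ = 12.6/14.88 = 0.84677,
r · ln(z₂/z₀) = ln(z₁/z₀) ⇒ ln z₀ = (ln z₁ − r·ln z₂)/(1 − r)
ln z₀ = (2.48491 − 0.84677×3.40120) / 0.15323 = -2.5788
z₀ = exp(-2.5788) = 0.07586 m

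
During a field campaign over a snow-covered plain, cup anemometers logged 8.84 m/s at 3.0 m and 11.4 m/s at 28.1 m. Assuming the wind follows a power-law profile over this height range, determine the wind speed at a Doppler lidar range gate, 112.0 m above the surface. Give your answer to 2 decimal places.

13.34 m/s

First find α: α = ln(V₂/V₁)/ln(z₂/z₁) = ln(11.4/8.84)/ln(28.1/3.0) = 0.25433/2.23716 = 0.1137
Extrapolate from 28.1 m to 112.0 m: V₃ = 11.4 × (112.0/28.1)^0.1137 = 11.4 × 1.1702 = 13.3405 m/s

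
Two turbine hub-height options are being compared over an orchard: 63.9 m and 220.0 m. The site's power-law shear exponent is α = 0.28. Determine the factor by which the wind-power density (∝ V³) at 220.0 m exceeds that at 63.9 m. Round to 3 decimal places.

Speed ratio: V_B/V_A = (z_B/z_A)^α = (220.0/63.9)^0.28 = (3.4429)^0.28 = 1.41364
Power-density ratio: P_B/P_A = (V_B/V_A)³ = (1.41364)³ = 2.82497

2.825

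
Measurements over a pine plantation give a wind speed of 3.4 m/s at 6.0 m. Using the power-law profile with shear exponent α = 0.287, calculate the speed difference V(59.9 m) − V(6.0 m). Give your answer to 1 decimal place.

Power law: V₂ = V₁ · (z₂/z₁)^α = 3.4 × (9.9833)^0.287 = 6.5807 m/s
ΔV = 6.5807 − 3.4 = 3.1807 m/s

3.2 m/s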